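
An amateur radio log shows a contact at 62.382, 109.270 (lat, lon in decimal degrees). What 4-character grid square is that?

Add 180° to longitude and 90° to latitude: 289.27, 152.38.
Field (20°×10°, letters A–R): lon ⌊289.27/20⌋ = 14 → O; lat ⌊152.38/10⌋ = 15 → P.
Square (2°×1°, digits 0–9): lon ⌊9.27/2⌋ = 4; lat ⌊2.38/1⌋ = 2.

OP42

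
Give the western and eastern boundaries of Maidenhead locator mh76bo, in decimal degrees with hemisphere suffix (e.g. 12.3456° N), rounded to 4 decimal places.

Field M=12, H=7: +12·20° lon, +7·10° lat → SW at lon 60°, lat -20°.
Square 7, 6: +7·2° lon, +6·1° lat → SW at lon 74°, lat -14°.
Subsquare b=1, o=14: +1·0.0833333° lon, +14·0.0416667° lat → SW at lon 74.0833°, lat -13.4167°.
Cell spans 0.0833333° lon × 0.0416667° lat.
west 74.0833° E, east 74.1667° E.

74.0833° E, 74.1667° E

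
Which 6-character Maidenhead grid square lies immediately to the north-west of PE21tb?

PE21sc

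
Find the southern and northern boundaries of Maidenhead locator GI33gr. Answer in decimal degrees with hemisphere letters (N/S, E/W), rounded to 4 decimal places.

6.2917° S, 6.2500° S

Field G=6, I=8: +6·20° lon, +8·10° lat → SW at lon -60°, lat -10°.
Square 3, 3: +3·2° lon, +3·1° lat → SW at lon -54°, lat -7°.
Subsquare g=6, r=17: +6·0.0833333° lon, +17·0.0416667° lat → SW at lon -53.5°, lat -6.29167°.
Cell spans 0.0833333° lon × 0.0416667° lat.
south 6.2917° S, north 6.2500° S.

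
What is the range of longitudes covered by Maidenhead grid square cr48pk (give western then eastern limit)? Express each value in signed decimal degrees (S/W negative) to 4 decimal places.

Field C=2, R=17: +2·20° lon, +17·10° lat → SW at lon -140°, lat 80°.
Square 4, 8: +4·2° lon, +8·1° lat → SW at lon -132°, lat 88°.
Subsquare p=15, k=10: +15·0.0833333° lon, +10·0.0416667° lat → SW at lon -130.75°, lat 88.4167°.
Cell spans 0.0833333° lon × 0.0416667° lat.
west -130.7500, east -130.6667.

-130.7500, -130.6667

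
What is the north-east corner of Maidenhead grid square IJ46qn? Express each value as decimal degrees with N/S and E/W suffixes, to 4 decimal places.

Field I=8, J=9: +8·20° lon, +9·10° lat → SW at lon -20°, lat 0°.
Square 4, 6: +4·2° lon, +6·1° lat → SW at lon -12°, lat 6°.
Subsquare q=16, n=13: +16·0.0833333° lon, +13·0.0416667° lat → SW at lon -10.6667°, lat 6.54167°.
Cell spans 0.0833333° lon × 0.0416667° lat. NE corner is SW corner plus one full cell.
latitude 6.5833° N, longitude 10.5833° W.

6.5833° N, 10.5833° W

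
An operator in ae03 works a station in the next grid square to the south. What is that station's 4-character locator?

AE02

Latitude square 3; −1 → 2.
The longitude characters are unchanged.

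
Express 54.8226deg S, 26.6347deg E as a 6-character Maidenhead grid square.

KD35he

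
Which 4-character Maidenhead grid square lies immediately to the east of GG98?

Longitude square 9; +1 → 10, wraps to 0, carry into field.
Longitude field G = 6; +1 → 7 = H.
The latitude characters are unchanged.

HG08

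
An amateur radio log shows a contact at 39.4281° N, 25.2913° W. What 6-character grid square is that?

HM79ik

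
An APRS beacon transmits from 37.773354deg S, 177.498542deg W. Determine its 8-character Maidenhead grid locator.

Add 180° to longitude and 90° to latitude: 2.50146, 52.22665.
Field: lon ⌊2.50146/20⌋ = 0 → A; lat ⌊52.22665/10⌋ = 5 → F.
Square: lon ⌊2.50146/2⌋ = 1; lat ⌊2.22665/1⌋ = 2.
Subsquare: lon ⌊0.50146/0.0833333⌋ = 6 → g; lat ⌊0.22665/0.0416667⌋ = 5 → f.
Extended square: lon ⌊0.00146/0.00833333⌋ = 0; lat ⌊0.01831/0.00416667⌋ = 4.

AF12gf04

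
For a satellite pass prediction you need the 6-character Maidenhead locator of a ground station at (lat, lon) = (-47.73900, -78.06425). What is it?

FE02xg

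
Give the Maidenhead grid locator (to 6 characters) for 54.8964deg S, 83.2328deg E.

Add 180° to longitude and 90° to latitude: 263.2328, 35.1036.
Field (20°×10°, letters A–R): lon ⌊263.2328/20⌋ = 13 → N; lat ⌊35.1036/10⌋ = 3 → D.
Square (2°×1°, digits 0–9): lon ⌊3.2328/2⌋ = 1; lat ⌊5.1036/1⌋ = 5.
Subsquare (5′×2.5′, letters a–x): lon ⌊1.2328/0.0833333⌋ = 14 → o; lat ⌊0.1036/0.0416667⌋ = 2 → c.

ND15oc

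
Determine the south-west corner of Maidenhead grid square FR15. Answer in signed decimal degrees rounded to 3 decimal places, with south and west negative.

85.000, -78.000

Field F=5, R=17: +5·20° lon, +17·10° lat → SW at lon -80°, lat 80°.
Square 1, 5: +1·2° lon, +5·1° lat → SW at lon -78°, lat 85°.
latitude 85.000, longitude -78.000.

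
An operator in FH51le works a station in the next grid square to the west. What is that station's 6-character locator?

FH51ke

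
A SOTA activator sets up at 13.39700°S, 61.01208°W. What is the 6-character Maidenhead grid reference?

FH96lo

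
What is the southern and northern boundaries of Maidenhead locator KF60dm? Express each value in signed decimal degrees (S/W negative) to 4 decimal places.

-39.5000, -39.4583

Field K=10, F=5: +10·20° lon, +5·10° lat → SW at lon 20°, lat -40°.
Square 6, 0: +6·2° lon, +0·1° lat → SW at lon 32°, lat -40°.
Subsquare d=3, m=12: +3·0.0833333° lon, +12·0.0416667° lat → SW at lon 32.25°, lat -39.5°.
Cell spans 0.0833333° lon × 0.0416667° lat.
south -39.5000, north -39.4583.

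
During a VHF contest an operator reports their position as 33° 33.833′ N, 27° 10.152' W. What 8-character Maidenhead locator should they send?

HM63jn95

Shift to the Maidenhead origin (180°W, 90°S): lon 152.83080, lat 123.56388.
Field: 152.83080/20 → 7 → H, 123.56388/10 → 12 → M; chars HM.
Square: 12.83080/2 → 6, 3.56388/1 → 3; chars 63.
Subsquare: 0.83080/0.0833333 → 9 → j, 0.56388/0.0416667 → 13 → n; chars jn.
Extended square: 0.08080/0.00833333 → 9, 0.02222/0.00416667 → 5; chars 95.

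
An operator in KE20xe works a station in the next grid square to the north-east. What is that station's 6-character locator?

KE30af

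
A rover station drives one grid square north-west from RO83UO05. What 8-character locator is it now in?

RO83to96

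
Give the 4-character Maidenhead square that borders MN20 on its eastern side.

MN30

Longitude square 2; +1 → 3.
The latitude characters are unchanged.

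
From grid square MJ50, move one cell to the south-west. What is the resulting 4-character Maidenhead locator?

Longitude square 5; −1 → 4.
Latitude square 0; −1 → -1, wraps to 9, carry into field.
Latitude field J = 9; −1 → 8 = I.

MI49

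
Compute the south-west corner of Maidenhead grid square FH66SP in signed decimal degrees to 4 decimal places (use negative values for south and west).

-13.3750, -66.5000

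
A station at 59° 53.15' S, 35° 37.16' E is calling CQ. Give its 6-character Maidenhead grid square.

KD70tc

Offset from 180°W / 90°S: lon 215.6193°, lat 30.1142°.
Field (20°×10°, letters A–R): 215.6193/20 → 10 → K, 30.1142/10 → 3 → D; chars KD.
Square (2°×1°, digits 0–9): 15.6193/2 → 7, 0.1142/1 → 0; chars 70.
Subsquare (5′×2.5′, letters a–x): 1.6193/0.0833333 → 19 → t, 0.1142/0.0416667 → 2 → c; chars tc.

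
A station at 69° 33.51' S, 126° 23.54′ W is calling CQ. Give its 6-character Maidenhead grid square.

Add 180° to longitude and 90° to latitude: 53.6077, 20.4415.
Field (20°×10°, letters A–R): 53.6077/20 → 2 → C, 20.4415/10 → 2 → C; chars CC.
Square (2°×1°, digits 0–9): 13.6077/2 → 6, 0.4415/1 → 0; chars 60.
Subsquare (5′×2.5′, letters a–x): 1.6077/0.0833333 → 19 → t, 0.4415/0.0416667 → 10 → k; chars tk.

CC60tk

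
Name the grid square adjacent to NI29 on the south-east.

Longitude square 2; +1 → 3.
Latitude square 9; −1 → 8.

NI38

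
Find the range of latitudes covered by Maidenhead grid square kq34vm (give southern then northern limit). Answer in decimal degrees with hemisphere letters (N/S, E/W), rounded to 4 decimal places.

Field K=10, Q=16: +10·20° lon, +16·10° lat → SW at lon 20°, lat 70°.
Square 3, 4: +3·2° lon, +4·1° lat → SW at lon 26°, lat 74°.
Subsquare v=21, m=12: +21·0.0833333° lon, +12·0.0416667° lat → SW at lon 27.75°, lat 74.5°.
Cell spans 0.0833333° lon × 0.0416667° lat.
south 74.5000° N, north 74.5417° N.

74.5000° N, 74.5417° N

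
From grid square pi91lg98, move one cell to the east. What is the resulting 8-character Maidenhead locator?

Longitude extended square 9; +1 → 10, wraps to 0, carry into subsquare.
Longitude subsquare l = 11; +1 → 12 = m.
The latitude characters are unchanged.

PI91mg08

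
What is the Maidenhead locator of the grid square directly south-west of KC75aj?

KC65xi

Longitude subsquare a = 0; −1 → -1, wraps to 23 = x, carry into square.
Longitude square 7; −1 → 6.
Latitude subsquare j = 9; −1 → 8 = i.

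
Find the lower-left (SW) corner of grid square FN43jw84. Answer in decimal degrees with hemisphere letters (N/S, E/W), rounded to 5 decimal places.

43.93333° N, 71.18333° W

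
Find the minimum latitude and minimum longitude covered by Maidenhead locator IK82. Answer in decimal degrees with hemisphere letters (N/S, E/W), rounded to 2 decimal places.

Field I=8, K=10: +8·20° lon, +10·10° lat → SW at lon -20°, lat 10°.
Square 8, 2: +8·2° lon, +2·1° lat → SW at lon -4°, lat 12°.
latitude 12.00° N, longitude 4.00° W.

12.00° N, 4.00° W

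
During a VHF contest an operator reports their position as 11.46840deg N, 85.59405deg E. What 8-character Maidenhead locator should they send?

Add 180° to longitude and 90° to latitude: 265.59405, 101.46840.
Field: lon ⌊265.59405/20⌋ = 13 → N; lat ⌊101.46840/10⌋ = 10 → K.
Square: lon ⌊5.59405/2⌋ = 2; lat ⌊1.46840/1⌋ = 1.
Subsquare: lon ⌊1.59405/0.0833333⌋ = 19 → t; lat ⌊0.46840/0.0416667⌋ = 11 → l.
Extended square: lon ⌊0.01072/0.00833333⌋ = 1; lat ⌊0.01007/0.00416667⌋ = 2.

NK21tl12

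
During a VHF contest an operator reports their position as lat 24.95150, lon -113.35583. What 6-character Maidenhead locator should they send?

Offset from 180°W / 90°S: lon 66.6442°, lat 114.9515°.
Field: lon ⌊66.6442/20⌋ = 3 → D; lat ⌊114.9515/10⌋ = 11 → L.
Square: lon ⌊6.6442/2⌋ = 3; lat ⌊4.9515/1⌋ = 4.
Subsquare: lon ⌊0.6442/0.0833333⌋ = 7 → h; lat ⌊0.9515/0.0416667⌋ = 22 → w.

DL34hw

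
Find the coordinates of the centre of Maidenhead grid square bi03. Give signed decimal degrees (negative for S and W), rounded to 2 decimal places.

Field B=1, I=8: +1·20° lon, +8·10° lat → SW at lon -160°, lat -10°.
Square 0, 3: +0·2° lon, +3·1° lat → SW at lon -160°, lat -7°.
Cell spans 2° lon × 1° lat. Centre is SW corner plus half of each.
latitude -6.50, longitude -159.00.

-6.50, -159.00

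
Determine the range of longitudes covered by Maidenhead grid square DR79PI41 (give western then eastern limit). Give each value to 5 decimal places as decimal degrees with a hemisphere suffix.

104.71667° W, 104.70833° W

Field D=3, R=17: +3·20° lon, +17·10° lat → SW at lon -120°, lat 80°.
Square 7, 9: +7·2° lon, +9·1° lat → SW at lon -106°, lat 89°.
Subsquare p=15, i=8: +15·0.0833333° lon, +8·0.0416667° lat → SW at lon -104.75°, lat 89.3333°.
Extended square 4, 1: +4·0.00833333° lon, +1·0.00416667° lat → SW at lon -104.717°, lat 89.3375°.
Cell spans 0.00833333° lon × 0.00416667° lat.
west 104.71667° W, east 104.70833° W.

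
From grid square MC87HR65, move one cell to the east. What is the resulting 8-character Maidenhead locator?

Longitude extended square 6; +1 → 7.
The latitude characters are unchanged.

MC87hr75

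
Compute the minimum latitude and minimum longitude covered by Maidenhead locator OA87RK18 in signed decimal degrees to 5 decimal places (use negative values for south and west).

-82.55000, 117.42500

Field O=14, A=0: +14·20° lon, +0·10° lat → SW at lon 100°, lat -90°.
Square 8, 7: +8·2° lon, +7·1° lat → SW at lon 116°, lat -83°.
Subsquare r=17, k=10: +17·0.0833333° lon, +10·0.0416667° lat → SW at lon 117.417°, lat -82.5833°.
Extended square 1, 8: +1·0.00833333° lon, +8·0.00416667° lat → SW at lon 117.425°, lat -82.55°.
latitude -82.55000, longitude 117.42500.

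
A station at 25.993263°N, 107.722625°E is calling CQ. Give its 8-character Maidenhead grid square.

OL35ux68

Offset from 180°W / 90°S: lon 287.72262°, lat 115.99326°.
Field: 287.72262/20 → 14 → O, 115.99326/10 → 11 → L; chars OL.
Square: 7.72262/2 → 3, 5.99326/1 → 5; chars 35.
Subsquare: 1.72262/0.0833333 → 20 → u, 0.99326/0.0416667 → 23 → x; chars ux.
Extended square: 0.05596/0.00833333 → 6, 0.03493/0.00416667 → 8; chars 68.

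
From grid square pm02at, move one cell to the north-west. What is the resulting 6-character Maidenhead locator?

Longitude subsquare a = 0; −1 → -1, wraps to 23 = x, carry into square.
Longitude square 0; −1 → -1, wraps to 9, carry into field.
Longitude field P = 15; −1 → 14 = O.
Latitude subsquare t = 19; +1 → 20 = u.

OM92xu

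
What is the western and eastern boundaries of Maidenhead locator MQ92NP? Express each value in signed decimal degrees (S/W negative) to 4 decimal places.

Field M=12, Q=16: +12·20° lon, +16·10° lat → SW at lon 60°, lat 70°.
Square 9, 2: +9·2° lon, +2·1° lat → SW at lon 78°, lat 72°.
Subsquare n=13, p=15: +13·0.0833333° lon, +15·0.0416667° lat → SW at lon 79.0833°, lat 72.625°.
Cell spans 0.0833333° lon × 0.0416667° lat.
west 79.0833, east 79.1667.

79.0833, 79.1667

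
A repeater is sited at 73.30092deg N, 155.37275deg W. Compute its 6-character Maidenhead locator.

BQ23hh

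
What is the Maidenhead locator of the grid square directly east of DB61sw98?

Longitude extended square 9; +1 → 10, wraps to 0, carry into subsquare.
Longitude subsquare s = 18; +1 → 19 = t.
The latitude characters are unchanged.

DB61tw08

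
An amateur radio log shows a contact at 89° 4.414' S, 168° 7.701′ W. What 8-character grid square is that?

Add 180° to longitude and 90° to latitude: 11.87165, 0.92643.
Field: 11.87165/20 → 0 → A, 0.92643/10 → 0 → A; chars AA.
Square: 11.87165/2 → 5, 0.92643/1 → 0; chars 50.
Subsquare: 1.87165/0.0833333 → 22 → w, 0.92643/0.0416667 → 22 → w; chars ww.
Extended square: 0.03832/0.00833333 → 4, 0.00977/0.00416667 → 2; chars 42.

AA50ww42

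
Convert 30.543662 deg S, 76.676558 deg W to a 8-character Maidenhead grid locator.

Shift to the Maidenhead origin (180°W, 90°S): lon 103.32344, lat 59.45634.
Field (20°×10°, letters A–R): 103.32344/20 → 5 → F, 59.45634/10 → 5 → F; chars FF.
Square (2°×1°, digits 0–9): 3.32344/2 → 1, 9.45634/1 → 9; chars 19.
Subsquare (5′×2.5′, letters a–x): 1.32344/0.0833333 → 15 → p, 0.45634/0.0416667 → 10 → k; chars pk.
Extended square (30″×15″, digits 0–9): 0.07344/0.00833333 → 8, 0.03967/0.00416667 → 9; chars 89.

FF19pk89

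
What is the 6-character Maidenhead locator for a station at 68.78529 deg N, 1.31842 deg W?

Add 180° to longitude and 90° to latitude: 178.6816, 158.7853.
Field: 178.6816/20 → 8 → I, 158.7853/10 → 15 → P; chars IP.
Square: 18.6816/2 → 9, 8.7853/1 → 8; chars 98.
Subsquare: 0.6816/0.0833333 → 8 → i, 0.7853/0.0416667 → 18 → s; chars is.

IP98is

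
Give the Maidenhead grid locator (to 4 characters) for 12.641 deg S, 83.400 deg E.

NH17

Add 180° to longitude and 90° to latitude: 263.40, 77.36.
Field: 263.40/20 → 13 → N, 77.36/10 → 7 → H; chars NH.
Square: 3.40/2 → 1, 7.36/1 → 7; chars 17.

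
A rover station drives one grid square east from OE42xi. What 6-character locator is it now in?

Longitude subsquare x = 23; +1 → 24, wraps to 0 = a, carry into square.
Longitude square 4; +1 → 5.
The latitude characters are unchanged.

OE52ai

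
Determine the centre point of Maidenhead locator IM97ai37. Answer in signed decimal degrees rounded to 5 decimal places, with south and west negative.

Field I=8, M=12: +8·20° lon, +12·10° lat → SW at lon -20°, lat 30°.
Square 9, 7: +9·2° lon, +7·1° lat → SW at lon -2°, lat 37°.
Subsquare a=0, i=8: +0·0.0833333° lon, +8·0.0416667° lat → SW at lon -2°, lat 37.3333°.
Extended square 3, 7: +3·0.00833333° lon, +7·0.00416667° lat → SW at lon -1.975°, lat 37.3625°.
Cell spans 0.00833333° lon × 0.00416667° lat. Centre is SW corner plus half of each.
latitude 37.36458, longitude -1.97083.

37.36458, -1.97083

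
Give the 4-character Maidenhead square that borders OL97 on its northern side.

Latitude square 7; +1 → 8.
The longitude characters are unchanged.

OL98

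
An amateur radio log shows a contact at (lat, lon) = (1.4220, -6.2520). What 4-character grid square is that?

Offset from 180°W / 90°S: lon 173.75°, lat 91.42°.
Field (20°×10°, letters A–R): lon ⌊173.75/20⌋ = 8 → I; lat ⌊91.42/10⌋ = 9 → J.
Square (2°×1°, digits 0–9): lon ⌊13.75/2⌋ = 6; lat ⌊1.42/1⌋ = 1.

IJ61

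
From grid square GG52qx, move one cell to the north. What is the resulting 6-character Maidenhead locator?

GG53qa

Latitude subsquare x = 23; +1 → 24, wraps to 0 = a, carry into square.
Latitude square 2; +1 → 3.
The longitude characters are unchanged.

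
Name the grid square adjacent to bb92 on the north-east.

CB03

Longitude square 9; +1 → 10, wraps to 0, carry into field.
Longitude field B = 1; +1 → 2 = C.
Latitude square 2; +1 → 3.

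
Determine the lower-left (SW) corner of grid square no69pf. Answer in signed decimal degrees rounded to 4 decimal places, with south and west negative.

59.2083, 93.2500

Field N=13, O=14: +13·20° lon, +14·10° lat → SW at lon 80°, lat 50°.
Square 6, 9: +6·2° lon, +9·1° lat → SW at lon 92°, lat 59°.
Subsquare p=15, f=5: +15·0.0833333° lon, +5·0.0416667° lat → SW at lon 93.25°, lat 59.2083°.
latitude 59.2083, longitude 93.2500.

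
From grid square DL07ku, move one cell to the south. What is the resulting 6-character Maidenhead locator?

Latitude subsquare u = 20; −1 → 19 = t.
The longitude characters are unchanged.

DL07kt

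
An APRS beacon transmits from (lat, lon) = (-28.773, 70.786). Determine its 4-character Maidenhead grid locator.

MG51

Offset from 180°W / 90°S: lon 250.79°, lat 61.23°.
Field: lon ⌊250.79/20⌋ = 12 → M; lat ⌊61.23/10⌋ = 6 → G.
Square: lon ⌊10.79/2⌋ = 5; lat ⌊1.23/1⌋ = 1.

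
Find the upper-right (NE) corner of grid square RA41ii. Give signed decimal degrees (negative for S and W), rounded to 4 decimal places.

Field R=17, A=0: +17·20° lon, +0·10° lat → SW at lon 160°, lat -90°.
Square 4, 1: +4·2° lon, +1·1° lat → SW at lon 168°, lat -89°.
Subsquare i=8, i=8: +8·0.0833333° lon, +8·0.0416667° lat → SW at lon 168.667°, lat -88.6667°.
Cell spans 0.0833333° lon × 0.0416667° lat. NE corner is SW corner plus one full cell.
latitude -88.6250, longitude 168.7500.

-88.6250, 168.7500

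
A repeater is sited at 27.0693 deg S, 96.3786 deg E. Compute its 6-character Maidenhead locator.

NG82ew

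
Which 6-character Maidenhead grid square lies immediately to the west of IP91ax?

IP81xx

Longitude subsquare a = 0; −1 → -1, wraps to 23 = x, carry into square.
Longitude square 9; −1 → 8.
The latitude characters are unchanged.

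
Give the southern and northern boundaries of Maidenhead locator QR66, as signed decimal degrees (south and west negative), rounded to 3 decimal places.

Field Q=16, R=17: +16·20° lon, +17·10° lat → SW at lon 140°, lat 80°.
Square 6, 6: +6·2° lon, +6·1° lat → SW at lon 152°, lat 86°.
Cell spans 2° lon × 1° lat.
south 86.000, north 87.000.

86.000, 87.000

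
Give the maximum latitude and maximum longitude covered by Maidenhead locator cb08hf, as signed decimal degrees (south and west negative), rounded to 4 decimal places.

-71.7500, -139.3333

Field C=2, B=1: +2·20° lon, +1·10° lat → SW at lon -140°, lat -80°.
Square 0, 8: +0·2° lon, +8·1° lat → SW at lon -140°, lat -72°.
Subsquare h=7, f=5: +7·0.0833333° lon, +5·0.0416667° lat → SW at lon -139.417°, lat -71.7917°.
Cell spans 0.0833333° lon × 0.0416667° lat. NE corner is SW corner plus one full cell.
latitude -71.7500, longitude -139.3333.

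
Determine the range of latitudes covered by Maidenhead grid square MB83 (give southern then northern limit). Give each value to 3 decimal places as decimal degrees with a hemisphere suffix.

Field M=12, B=1: +12·20° lon, +1·10° lat → SW at lon 60°, lat -80°.
Square 8, 3: +8·2° lon, +3·1° lat → SW at lon 76°, lat -77°.
Cell spans 2° lon × 1° lat.
south 77.000° S, north 76.000° S.

77.000° S, 76.000° S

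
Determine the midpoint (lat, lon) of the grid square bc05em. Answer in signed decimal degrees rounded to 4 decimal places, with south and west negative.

-64.4792, -159.6250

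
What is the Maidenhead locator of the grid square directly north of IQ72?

Latitude square 2; +1 → 3.
The longitude characters are unchanged.

IQ73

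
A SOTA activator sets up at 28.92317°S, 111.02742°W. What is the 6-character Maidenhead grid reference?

Shift to the Maidenhead origin (180°W, 90°S): lon 68.9726, lat 61.0768.
Field (20°×10°, letters A–R): lon ⌊68.9726/20⌋ = 3 → D; lat ⌊61.0768/10⌋ = 6 → G.
Square (2°×1°, digits 0–9): lon ⌊8.9726/2⌋ = 4; lat ⌊1.0768/1⌋ = 1.
Subsquare (5′×2.5′, letters a–x): lon ⌊0.9726/0.0833333⌋ = 11 → l; lat ⌊0.0768/0.0416667⌋ = 1 → b.

DG41lb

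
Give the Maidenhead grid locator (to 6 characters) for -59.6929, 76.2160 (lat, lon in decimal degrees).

Offset from 180°W / 90°S: lon 256.2160°, lat 30.3071°.
Field (20°×10°, letters A–R): 256.2160/20 → 12 → M, 30.3071/10 → 3 → D; chars MD.
Square (2°×1°, digits 0–9): 16.2160/2 → 8, 0.3071/1 → 0; chars 80.
Subsquare (5′×2.5′, letters a–x): 0.2160/0.0833333 → 2 → c, 0.3071/0.0416667 → 7 → h; chars ch.

MD80ch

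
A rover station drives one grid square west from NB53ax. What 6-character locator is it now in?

Longitude subsquare a = 0; −1 → -1, wraps to 23 = x, carry into square.
Longitude square 5; −1 → 4.
The latitude characters are unchanged.

NB43xx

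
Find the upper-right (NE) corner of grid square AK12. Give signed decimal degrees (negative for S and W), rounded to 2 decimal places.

13.00, -176.00

Field A=0, K=10: +0·20° lon, +10·10° lat → SW at lon -180°, lat 10°.
Square 1, 2: +1·2° lon, +2·1° lat → SW at lon -178°, lat 12°.
Cell spans 2° lon × 1° lat. NE corner is SW corner plus one full cell.
latitude 13.00, longitude -176.00.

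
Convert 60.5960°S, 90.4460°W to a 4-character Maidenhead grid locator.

EC49

Shift to the Maidenhead origin (180°W, 90°S): lon 89.55, lat 29.40.
Field: 89.55/20 → 4 → E, 29.40/10 → 2 → C; chars EC.
Square: 9.55/2 → 4, 9.40/1 → 9; chars 49.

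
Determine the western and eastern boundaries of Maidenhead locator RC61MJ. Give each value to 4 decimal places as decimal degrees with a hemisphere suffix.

173.0000° E, 173.0833° E

Field R=17, C=2: +17·20° lon, +2·10° lat → SW at lon 160°, lat -70°.
Square 6, 1: +6·2° lon, +1·1° lat → SW at lon 172°, lat -69°.
Subsquare m=12, j=9: +12·0.0833333° lon, +9·0.0416667° lat → SW at lon 173°, lat -68.625°.
Cell spans 0.0833333° lon × 0.0416667° lat.
west 173.0000° E, east 173.0833° E.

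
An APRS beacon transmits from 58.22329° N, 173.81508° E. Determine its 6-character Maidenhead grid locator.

Add 180° to longitude and 90° to latitude: 353.8151, 148.2233.
Field: 353.8151/20 → 17 → R, 148.2233/10 → 14 → O; chars RO.
Square: 13.8151/2 → 6, 8.2233/1 → 8; chars 68.
Subsquare: 1.8151/0.0833333 → 21 → v, 0.2233/0.0416667 → 5 → f; chars vf.

RO68vf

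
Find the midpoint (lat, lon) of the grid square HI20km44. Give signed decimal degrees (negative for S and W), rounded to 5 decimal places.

-9.48125, -35.12917

Field H=7, I=8: +7·20° lon, +8·10° lat → SW at lon -40°, lat -10°.
Square 2, 0: +2·2° lon, +0·1° lat → SW at lon -36°, lat -10°.
Subsquare k=10, m=12: +10·0.0833333° lon, +12·0.0416667° lat → SW at lon -35.1667°, lat -9.5°.
Extended square 4, 4: +4·0.00833333° lon, +4·0.00416667° lat → SW at lon -35.1333°, lat -9.48333°.
Cell spans 0.00833333° lon × 0.00416667° lat. Centre is SW corner plus half of each.
latitude -9.48125, longitude -35.12917.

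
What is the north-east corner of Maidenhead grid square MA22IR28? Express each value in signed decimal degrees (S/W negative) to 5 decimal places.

-87.25417, 64.69167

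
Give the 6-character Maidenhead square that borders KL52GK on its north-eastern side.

Longitude subsquare g = 6; +1 → 7 = h.
Latitude subsquare k = 10; +1 → 11 = l.

KL52hl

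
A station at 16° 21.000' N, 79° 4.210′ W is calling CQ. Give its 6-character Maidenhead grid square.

FK06li

Add 180° to longitude and 90° to latitude: 100.9298, 106.3500.
Field: 100.9298/20 → 5 → F, 106.3500/10 → 10 → K; chars FK.
Square: 0.9298/2 → 0, 6.3500/1 → 6; chars 06.
Subsquare: 0.9298/0.0833333 → 11 → l, 0.3500/0.0416667 → 8 → i; chars li.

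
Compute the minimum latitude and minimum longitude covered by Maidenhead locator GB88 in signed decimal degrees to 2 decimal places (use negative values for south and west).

-72.00, -44.00

Field G=6, B=1: +6·20° lon, +1·10° lat → SW at lon -60°, lat -80°.
Square 8, 8: +8·2° lon, +8·1° lat → SW at lon -44°, lat -72°.
latitude -72.00, longitude -44.00.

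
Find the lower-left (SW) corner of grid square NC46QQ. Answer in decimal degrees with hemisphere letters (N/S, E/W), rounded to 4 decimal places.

63.3333° S, 89.3333° E

Field N=13, C=2: +13·20° lon, +2·10° lat → SW at lon 80°, lat -70°.
Square 4, 6: +4·2° lon, +6·1° lat → SW at lon 88°, lat -64°.
Subsquare q=16, q=16: +16·0.0833333° lon, +16·0.0416667° lat → SW at lon 89.3333°, lat -63.3333°.
latitude 63.3333° S, longitude 89.3333° E.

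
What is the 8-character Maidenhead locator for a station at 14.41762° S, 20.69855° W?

Offset from 180°W / 90°S: lon 159.30145°, lat 75.58238°.
Field: lon ⌊159.30145/20⌋ = 7 → H; lat ⌊75.58238/10⌋ = 7 → H.
Square: lon ⌊19.30145/2⌋ = 9; lat ⌊5.58238/1⌋ = 5.
Subsquare: lon ⌊1.30145/0.0833333⌋ = 15 → p; lat ⌊0.58238/0.0416667⌋ = 13 → n.
Extended square: lon ⌊0.05145/0.00833333⌋ = 6; lat ⌊0.04071/0.00416667⌋ = 9.

HH95pn69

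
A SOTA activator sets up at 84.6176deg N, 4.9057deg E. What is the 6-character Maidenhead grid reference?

JR24ko

Shift to the Maidenhead origin (180°W, 90°S): lon 184.9057, lat 174.6176.
Field (20°×10°, letters A–R): 184.9057/20 → 9 → J, 174.6176/10 → 17 → R; chars JR.
Square (2°×1°, digits 0–9): 4.9057/2 → 2, 4.6176/1 → 4; chars 24.
Subsquare (5′×2.5′, letters a–x): 0.9057/0.0833333 → 10 → k, 0.6176/0.0416667 → 14 → o; chars ko.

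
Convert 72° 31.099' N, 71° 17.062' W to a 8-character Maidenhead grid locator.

FQ42im54

Shift to the Maidenhead origin (180°W, 90°S): lon 108.71563, lat 162.51832.
Field (20°×10°, letters A–R): 108.71563/20 → 5 → F, 162.51832/10 → 16 → Q; chars FQ.
Square (2°×1°, digits 0–9): 8.71563/2 → 4, 2.51832/1 → 2; chars 42.
Subsquare (5′×2.5′, letters a–x): 0.71563/0.0833333 → 8 → i, 0.51832/0.0416667 → 12 → m; chars im.
Extended square (30″×15″, digits 0–9): 0.04897/0.00833333 → 5, 0.01832/0.00416667 → 4; chars 54.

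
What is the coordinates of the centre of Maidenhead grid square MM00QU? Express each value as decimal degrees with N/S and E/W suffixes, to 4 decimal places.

Field M=12, M=12: +12·20° lon, +12·10° lat → SW at lon 60°, lat 30°.
Square 0, 0: +0·2° lon, +0·1° lat → SW at lon 60°, lat 30°.
Subsquare q=16, u=20: +16·0.0833333° lon, +20·0.0416667° lat → SW at lon 61.3333°, lat 30.8333°.
Cell spans 0.0833333° lon × 0.0416667° lat. Centre is SW corner plus half of each.
latitude 30.8542° N, longitude 61.3750° E.

30.8542° N, 61.3750° E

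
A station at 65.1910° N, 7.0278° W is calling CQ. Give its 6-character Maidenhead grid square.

Add 180° to longitude and 90° to latitude: 172.9722, 155.1910.
Field: lon ⌊172.9722/20⌋ = 8 → I; lat ⌊155.1910/10⌋ = 15 → P.
Square: lon ⌊12.9722/2⌋ = 6; lat ⌊5.1910/1⌋ = 5.
Subsquare: lon ⌊0.9722/0.0833333⌋ = 11 → l; lat ⌊0.1910/0.0416667⌋ = 4 → e.

IP65le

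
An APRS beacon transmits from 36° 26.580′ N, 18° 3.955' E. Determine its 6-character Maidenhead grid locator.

JM96ak

Shift to the Maidenhead origin (180°W, 90°S): lon 198.0659, lat 126.4430.
Field: 198.0659/20 → 9 → J, 126.4430/10 → 12 → M; chars JM.
Square: 18.0659/2 → 9, 6.4430/1 → 6; chars 96.
Subsquare: 0.0659/0.0833333 → 0 → a, 0.4430/0.0416667 → 10 → k; chars ak.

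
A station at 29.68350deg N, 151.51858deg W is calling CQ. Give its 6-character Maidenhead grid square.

BL49fq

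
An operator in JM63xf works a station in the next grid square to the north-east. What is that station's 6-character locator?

JM73ag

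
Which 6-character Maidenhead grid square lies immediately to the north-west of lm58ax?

Longitude subsquare a = 0; −1 → -1, wraps to 23 = x, carry into square.
Longitude square 5; −1 → 4.
Latitude subsquare x = 23; +1 → 24, wraps to 0 = a, carry into square.
Latitude square 8; +1 → 9.

LM49xa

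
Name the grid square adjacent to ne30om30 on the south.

NE30ol39

Latitude extended square 0; −1 → -1, wraps to 9, carry into subsquare.
Latitude subsquare m = 12; −1 → 11 = l.
The longitude characters are unchanged.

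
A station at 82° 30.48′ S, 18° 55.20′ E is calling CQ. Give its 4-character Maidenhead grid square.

JA97

Add 180° to longitude and 90° to latitude: 198.92, 7.49.
Field (20°×10°, letters A–R): 198.92/20 → 9 → J, 7.49/10 → 0 → A; chars JA.
Square (2°×1°, digits 0–9): 18.92/2 → 9, 7.49/1 → 7; chars 97.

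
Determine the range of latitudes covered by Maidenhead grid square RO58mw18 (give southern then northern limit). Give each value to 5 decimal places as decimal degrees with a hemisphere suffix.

58.95000° N, 58.95417° N

Field R=17, O=14: +17·20° lon, +14·10° lat → SW at lon 160°, lat 50°.
Square 5, 8: +5·2° lon, +8·1° lat → SW at lon 170°, lat 58°.
Subsquare m=12, w=22: +12·0.0833333° lon, +22·0.0416667° lat → SW at lon 171°, lat 58.9167°.
Extended square 1, 8: +1·0.00833333° lon, +8·0.00416667° lat → SW at lon 171.008°, lat 58.95°.
Cell spans 0.00833333° lon × 0.00416667° lat.
south 58.95000° N, north 58.95417° N.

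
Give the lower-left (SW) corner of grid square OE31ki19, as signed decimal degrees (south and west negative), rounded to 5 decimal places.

Field O=14, E=4: +14·20° lon, +4·10° lat → SW at lon 100°, lat -50°.
Square 3, 1: +3·2° lon, +1·1° lat → SW at lon 106°, lat -49°.
Subsquare k=10, i=8: +10·0.0833333° lon, +8·0.0416667° lat → SW at lon 106.833°, lat -48.6667°.
Extended square 1, 9: +1·0.00833333° lon, +9·0.00416667° lat → SW at lon 106.842°, lat -48.6292°.
latitude -48.62917, longitude 106.84167.

-48.62917, 106.84167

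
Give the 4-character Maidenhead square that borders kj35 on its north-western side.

Longitude square 3; −1 → 2.
Latitude square 5; +1 → 6.

KJ26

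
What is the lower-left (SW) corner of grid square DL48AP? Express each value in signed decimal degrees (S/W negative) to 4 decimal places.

Field D=3, L=11: +3·20° lon, +11·10° lat → SW at lon -120°, lat 20°.
Square 4, 8: +4·2° lon, +8·1° lat → SW at lon -112°, lat 28°.
Subsquare a=0, p=15: +0·0.0833333° lon, +15·0.0416667° lat → SW at lon -112°, lat 28.625°.
latitude 28.6250, longitude -112.0000.

28.6250, -112.0000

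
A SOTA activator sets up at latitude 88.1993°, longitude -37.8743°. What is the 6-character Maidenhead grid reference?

Shift to the Maidenhead origin (180°W, 90°S): lon 142.1257, lat 178.1993.
Field (20°×10°, letters A–R): 142.1257/20 → 7 → H, 178.1993/10 → 17 → R; chars HR.
Square (2°×1°, digits 0–9): 2.1257/2 → 1, 8.1993/1 → 8; chars 18.
Subsquare (5′×2.5′, letters a–x): 0.1257/0.0833333 → 1 → b, 0.1993/0.0416667 → 4 → e; chars be.

HR18be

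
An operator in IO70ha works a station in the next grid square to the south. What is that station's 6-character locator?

Latitude subsquare a = 0; −1 → -1, wraps to 23 = x, carry into square.
Latitude square 0; −1 → -1, wraps to 9, carry into field.
Latitude field O = 14; −1 → 13 = N.
The longitude characters are unchanged.

IN79hx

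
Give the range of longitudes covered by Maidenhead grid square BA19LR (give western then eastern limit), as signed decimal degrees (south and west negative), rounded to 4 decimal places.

-157.0833, -157.0000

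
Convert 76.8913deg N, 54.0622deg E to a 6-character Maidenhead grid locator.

LQ76av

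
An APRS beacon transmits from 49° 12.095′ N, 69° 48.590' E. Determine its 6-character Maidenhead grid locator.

MN49ve

Shift to the Maidenhead origin (180°W, 90°S): lon 249.8098, lat 139.2016.
Field (20°×10°, letters A–R): 249.8098/20 → 12 → M, 139.2016/10 → 13 → N; chars MN.
Square (2°×1°, digits 0–9): 9.8098/2 → 4, 9.2016/1 → 9; chars 49.
Subsquare (5′×2.5′, letters a–x): 1.8098/0.0833333 → 21 → v, 0.2016/0.0416667 → 4 → e; chars ve.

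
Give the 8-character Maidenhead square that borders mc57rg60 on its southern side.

MC57rf69

Latitude extended square 0; −1 → -1, wraps to 9, carry into subsquare.
Latitude subsquare g = 6; −1 → 5 = f.
The longitude characters are unchanged.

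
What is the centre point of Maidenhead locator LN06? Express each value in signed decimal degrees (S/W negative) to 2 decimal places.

Field L=11, N=13: +11·20° lon, +13·10° lat → SW at lon 40°, lat 40°.
Square 0, 6: +0·2° lon, +6·1° lat → SW at lon 40°, lat 46°.
Cell spans 2° lon × 1° lat. Centre is SW corner plus half of each.
latitude 46.50, longitude 41.00.

46.50, 41.00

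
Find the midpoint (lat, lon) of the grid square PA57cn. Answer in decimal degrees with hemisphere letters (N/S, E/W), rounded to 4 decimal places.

Field P=15, A=0: +15·20° lon, +0·10° lat → SW at lon 120°, lat -90°.
Square 5, 7: +5·2° lon, +7·1° lat → SW at lon 130°, lat -83°.
Subsquare c=2, n=13: +2·0.0833333° lon, +13·0.0416667° lat → SW at lon 130.167°, lat -82.4583°.
Cell spans 0.0833333° lon × 0.0416667° lat. Centre is SW corner plus half of each.
latitude 82.4375° S, longitude 130.2083° E.

82.4375° S, 130.2083° E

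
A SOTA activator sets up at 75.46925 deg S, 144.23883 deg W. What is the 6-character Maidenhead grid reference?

BB74vm

Shift to the Maidenhead origin (180°W, 90°S): lon 35.7612, lat 14.5307.
Field: lon ⌊35.7612/20⌋ = 1 → B; lat ⌊14.5307/10⌋ = 1 → B.
Square: lon ⌊15.7612/2⌋ = 7; lat ⌊4.5307/1⌋ = 4.
Subsquare: lon ⌊1.7612/0.0833333⌋ = 21 → v; lat ⌊0.5307/0.0416667⌋ = 12 → m.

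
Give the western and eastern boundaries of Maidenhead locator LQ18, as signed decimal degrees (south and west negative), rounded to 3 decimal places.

42.000, 44.000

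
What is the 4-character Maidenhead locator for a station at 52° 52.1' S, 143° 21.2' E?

Add 180° to longitude and 90° to latitude: 323.35, 37.13.
Field: lon ⌊323.35/20⌋ = 16 → Q; lat ⌊37.13/10⌋ = 3 → D.
Square: lon ⌊3.35/2⌋ = 1; lat ⌊7.13/1⌋ = 7.

QD17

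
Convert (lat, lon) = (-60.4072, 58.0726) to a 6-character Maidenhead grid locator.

Add 180° to longitude and 90° to latitude: 238.0726, 29.5928.
Field: lon ⌊238.0726/20⌋ = 11 → L; lat ⌊29.5928/10⌋ = 2 → C.
Square: lon ⌊18.0726/2⌋ = 9; lat ⌊9.5928/1⌋ = 9.
Subsquare: lon ⌊0.0726/0.0833333⌋ = 0 → a; lat ⌊0.5928/0.0416667⌋ = 14 → o.

LC99ao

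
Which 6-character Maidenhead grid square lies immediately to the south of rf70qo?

RF70qn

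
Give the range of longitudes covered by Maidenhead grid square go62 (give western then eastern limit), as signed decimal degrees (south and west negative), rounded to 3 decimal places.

-48.000, -46.000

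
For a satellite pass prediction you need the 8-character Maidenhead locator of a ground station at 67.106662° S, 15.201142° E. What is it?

Offset from 180°W / 90°S: lon 195.20114°, lat 22.89334°.
Field (20°×10°, letters A–R): lon ⌊195.20114/20⌋ = 9 → J; lat ⌊22.89334/10⌋ = 2 → C.
Square (2°×1°, digits 0–9): lon ⌊15.20114/2⌋ = 7; lat ⌊2.89334/1⌋ = 2.
Subsquare (5′×2.5′, letters a–x): lon ⌊1.20114/0.0833333⌋ = 14 → o; lat ⌊0.89334/0.0416667⌋ = 21 → v.
Extended square (30″×15″, digits 0–9): lon ⌊0.03448/0.00833333⌋ = 4; lat ⌊0.01834/0.00416667⌋ = 4.

JC72ov44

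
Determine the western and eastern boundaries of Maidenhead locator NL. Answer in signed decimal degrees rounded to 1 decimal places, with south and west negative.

80.0, 100.0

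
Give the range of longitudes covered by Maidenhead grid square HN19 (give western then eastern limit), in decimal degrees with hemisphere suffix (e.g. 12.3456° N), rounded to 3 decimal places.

38.000° W, 36.000° W

Field H=7, N=13: +7·20° lon, +13·10° lat → SW at lon -40°, lat 40°.
Square 1, 9: +1·2° lon, +9·1° lat → SW at lon -38°, lat 49°.
Cell spans 2° lon × 1° lat.
west 38.000° W, east 36.000° W.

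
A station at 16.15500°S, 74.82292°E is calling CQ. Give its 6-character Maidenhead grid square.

Shift to the Maidenhead origin (180°W, 90°S): lon 254.8229, lat 73.8450.
Field (20°×10°, letters A–R): lon ⌊254.8229/20⌋ = 12 → M; lat ⌊73.8450/10⌋ = 7 → H.
Square (2°×1°, digits 0–9): lon ⌊14.8229/2⌋ = 7; lat ⌊3.8450/1⌋ = 3.
Subsquare (5′×2.5′, letters a–x): lon ⌊0.8229/0.0833333⌋ = 9 → j; lat ⌊0.8450/0.0416667⌋ = 20 → u.

MH73ju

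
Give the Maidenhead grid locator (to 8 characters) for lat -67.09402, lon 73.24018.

MC62ov87

Shift to the Maidenhead origin (180°W, 90°S): lon 253.24018, lat 22.90598.
Field: 253.24018/20 → 12 → M, 22.90598/10 → 2 → C; chars MC.
Square: 13.24018/2 → 6, 2.90598/1 → 2; chars 62.
Subsquare: 1.24018/0.0833333 → 14 → o, 0.90598/0.0416667 → 21 → v; chars ov.
Extended square: 0.07351/0.00833333 → 8, 0.03098/0.00416667 → 7; chars 87.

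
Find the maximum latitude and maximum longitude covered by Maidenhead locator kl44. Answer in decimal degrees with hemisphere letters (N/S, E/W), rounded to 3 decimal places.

Field K=10, L=11: +10·20° lon, +11·10° lat → SW at lon 20°, lat 20°.
Square 4, 4: +4·2° lon, +4·1° lat → SW at lon 28°, lat 24°.
Cell spans 2° lon × 1° lat. NE corner is SW corner plus one full cell.
latitude 25.000° N, longitude 30.000° E.

25.000° N, 30.000° E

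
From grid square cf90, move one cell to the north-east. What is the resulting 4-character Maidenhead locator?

DF01

Longitude square 9; +1 → 10, wraps to 0, carry into field.
Longitude field C = 2; +1 → 3 = D.
Latitude square 0; +1 → 1.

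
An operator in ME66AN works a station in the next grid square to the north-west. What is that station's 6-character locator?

Longitude subsquare a = 0; −1 → -1, wraps to 23 = x, carry into square.
Longitude square 6; −1 → 5.
Latitude subsquare n = 13; +1 → 14 = o.

ME56xo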